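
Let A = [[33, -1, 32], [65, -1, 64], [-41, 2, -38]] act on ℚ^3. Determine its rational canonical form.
R = [[0, 0, 32], [1, 0, 0], [0, 1, -6]]

The invariant factors of A (the non-unit diagonal entries of the Smith normal form of xI - A over ℚ[x]) are (x - 2)(x + 4)^2, each dividing the next. The characteristic polynomial is their product, (x - 2)(x + 4)^2.

The rational canonical form is the block-diagonal matrix of companion matrices C(f_i):
R = [[0, 0, 32], [1, 0, 0], [0, 1, -6]].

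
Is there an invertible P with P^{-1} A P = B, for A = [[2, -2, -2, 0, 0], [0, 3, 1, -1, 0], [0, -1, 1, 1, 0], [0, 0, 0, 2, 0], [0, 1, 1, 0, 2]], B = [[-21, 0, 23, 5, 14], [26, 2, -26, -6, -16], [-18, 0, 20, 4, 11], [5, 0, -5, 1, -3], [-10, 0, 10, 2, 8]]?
Two matrices over a field are similar if and only if they have the same invariant factors.

Both A and B have characteristic polynomial (x - 2)^5 and minimal polynomial (x - 2)^2. Computing further, both have invariant factors x - 2, (x - 2)^2, (x - 2)^2. Hence A and B are similar.

Yes.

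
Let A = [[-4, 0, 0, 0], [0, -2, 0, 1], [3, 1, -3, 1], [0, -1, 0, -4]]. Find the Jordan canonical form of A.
The characteristic polynomial is det(xI - A) = (x + 3)^3(x + 4), so the eigenvalues are -4 (algebraic multiplicity 1), -3 (algebraic multiplicity 3).

For λ = -4: algebraic multiplicity 1 gives one 1×1 block.

For λ = -3: rank(A + 3I) = 2, rank((A + 3I)^2) = 1. The eigenspace has dimension 4 - 2 = 2, so there are 2 Jordan blocks; the rank sequence gives block sizes [2, 1].

Assembling the blocks gives the Jordan form J above.

J = [[-4, 0, 0, 0], [0, -3, 1, 0], [0, 0, -3, 0], [0, 0, 0, -3]]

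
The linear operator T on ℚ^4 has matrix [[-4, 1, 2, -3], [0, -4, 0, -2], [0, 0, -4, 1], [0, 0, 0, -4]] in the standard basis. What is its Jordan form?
J = [[-4, 1, 0, 0], [0, -4, 0, 0], [0, 0, -4, 1], [0, 0, 0, -4]]

The characteristic polynomial is det(xI - A) = (x + 4)^4, so the eigenvalues are -4 (algebraic multiplicity 4).

For λ = -4: rank(A + 4I) = 2, rank((A + 4I)^2) = 0. The eigenspace has dimension 4 - 2 = 2, so there are 2 Jordan blocks; the rank sequence gives block sizes [2, 2].

Assembling the blocks gives the Jordan form J above.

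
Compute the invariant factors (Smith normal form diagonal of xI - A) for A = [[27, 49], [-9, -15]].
The Jordan structure of A has elementary divisors (x - 6)^2. Arranging the block sizes at each eigenvalue in decreasing order and taking row products gives the invariant factors.

Invariant factors (smallest first, each dividing the next): (x - 6)^2.

Check: the last factor (x - 6)^2 is the minimal polynomial, and the product (x - 6)^2 is the characteristic polynomial.

(x - 6)^2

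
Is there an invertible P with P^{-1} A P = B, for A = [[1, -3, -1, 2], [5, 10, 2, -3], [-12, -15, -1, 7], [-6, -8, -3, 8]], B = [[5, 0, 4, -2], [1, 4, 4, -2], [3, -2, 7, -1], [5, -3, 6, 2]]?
Two matrices over a field are similar if and only if they have the same invariant factors.

Both A and B have characteristic polynomial (x - 5)^2(x - 4)^2 and minimal polynomial (x - 5)^2(x - 4)^2. Computing further, both have invariant factors (x - 5)^2(x - 4)^2. Hence A and B are similar.

Yes.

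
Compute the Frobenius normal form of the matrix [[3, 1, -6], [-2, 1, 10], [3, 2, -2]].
R = [[0, 0, 2], [1, 0, 5], [0, 1, 2]]

The invariant factors of A (the non-unit diagonal entries of the Smith normal form of xI - A over ℚ[x]) are (x + 1)(x^2 - 3x - 2), each dividing the next. The characteristic polynomial is their product, (x + 1)(x^2 - 3x - 2).

The rational canonical form is the block-diagonal matrix of companion matrices C(f_i):
R = [[0, 0, 2], [1, 0, 5], [0, 1, 2]].

Note the characteristic polynomial does not split into linear factors over ℚ, so A has no Jordan form over ℚ; the rational canonical form exists over any field.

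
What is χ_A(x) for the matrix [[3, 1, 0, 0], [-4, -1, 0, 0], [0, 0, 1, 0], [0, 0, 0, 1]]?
χ_A(x) = (x - 1)^4

xI - A = [[x - 3, -1, 0, 0], [4, x + 1, 0, 0], [0, 0, x - 1, 0], [0, 0, 0, x - 1]].

Expanding det(xI - A) along the first row:
det(xI - A) = + (x - 3)·det([[x + 1, 0, 0], [0, x - 1, 0], [0, 0, x - 1]]) - (-1)·det([[4, 0, 0], [0, x - 1, 0], [0, 0, x - 1]]) + (0)·det([[4, x + 1, 0], [0, 0, 0], [0, 0, x - 1]]) - (0)·det([[4, x + 1, 0], [0, 0, x - 1], [0, 0, 0]]).

Evaluating gives χ_A(x) = x^4 - 4x^3 + 6x^2 - 4x + 1 = (x - 1)^4.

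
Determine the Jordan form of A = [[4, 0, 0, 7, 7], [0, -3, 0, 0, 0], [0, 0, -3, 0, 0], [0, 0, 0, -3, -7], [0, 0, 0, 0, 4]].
J = [[-3, 0, 0, 0, 0], [0, -3, 0, 0, 0], [0, 0, -3, 0, 0], [0, 0, 0, 4, 0], [0, 0, 0, 0, 4]]

The characteristic polynomial is det(xI - A) = (x - 4)^2(x + 3)^3, so the eigenvalues are -3 (algebraic multiplicity 3), 4 (algebraic multiplicity 2).

For λ = -3: rank(A + 3I) = 2. The eigenspace has dimension 5 - 2 = 3, so there are 3 Jordan blocks; the rank sequence gives block sizes [1, 1, 1].

For λ = 4: rank(A - 4I) = 3. The eigenspace has dimension 5 - 3 = 2, so there are 2 Jordan blocks; the rank sequence gives block sizes [1, 1].

Assembling the blocks gives the Jordan form J above.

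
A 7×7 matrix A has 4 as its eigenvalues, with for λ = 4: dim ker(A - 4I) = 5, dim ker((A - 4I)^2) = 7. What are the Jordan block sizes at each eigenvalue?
Jordan blocks: (4, 2), (4, 2), (4, 1), (4, 1), (4, 1)

λ = 4: successive nullity increments [5, 2] count blocks of size ≥ k; block sizes are [2, 2, 1, 1, 1].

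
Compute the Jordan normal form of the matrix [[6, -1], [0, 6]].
J = [[6, 1], [0, 6]]

The characteristic polynomial is det(xI - A) = (x - 6)^2, so the eigenvalues are 6 (algebraic multiplicity 2).

For λ = 6: rank(A - 6I) = 1, rank((A - 6I)^2) = 0. The eigenspace has dimension 2 - 1 = 1, so there is 1 Jordan block; the rank sequence gives block sizes [2].

Assembling the blocks gives the Jordan form J above.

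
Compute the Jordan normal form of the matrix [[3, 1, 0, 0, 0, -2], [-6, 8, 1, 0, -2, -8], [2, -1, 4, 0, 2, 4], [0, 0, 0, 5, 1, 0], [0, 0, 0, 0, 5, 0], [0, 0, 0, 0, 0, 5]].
J = [[5, 1, 0, 0, 0, 0], [0, 5, 1, 0, 0, 0], [0, 0, 5, 0, 0, 0], [0, 0, 0, 5, 1, 0], [0, 0, 0, 0, 5, 0], [0, 0, 0, 0, 0, 5]]

The characteristic polynomial is det(xI - A) = (x - 5)^6, so the eigenvalues are 5 (algebraic multiplicity 6).

For λ = 5: rank(A - 5I) = 3, rank((A - 5I)^2) = 1, rank((A - 5I)^3) = 0. The eigenspace has dimension 6 - 3 = 3, so there are 3 Jordan blocks; the rank sequence gives block sizes [3, 2, 1].

Assembling the blocks gives the Jordan form J above.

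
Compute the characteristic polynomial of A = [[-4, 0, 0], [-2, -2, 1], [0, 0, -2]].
xI - A = [[x + 4, 0, 0], [2, x + 2, -1], [0, 0, x + 2]].

Expanding det(xI - A) along the first row:
det(xI - A) = + (x + 4)·det([[x + 2, -1], [0, x + 2]]) - (0)·det([[2, -1], [0, x + 2]]) + (0)·det([[2, x + 2], [0, 0]]).

Evaluating gives χ_A(x) = x^3 + 8x^2 + 20x + 16 = (x + 2)^2(x + 4).

χ_A(x) = (x + 2)^2(x + 4)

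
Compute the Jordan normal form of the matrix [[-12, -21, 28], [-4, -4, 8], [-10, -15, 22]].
The characteristic polynomial is det(xI - A) = (x - 2)^3, so the eigenvalues are 2 (algebraic multiplicity 3).

For λ = 2: rank(A - 2I) = 1, rank((A - 2I)^2) = 0. The eigenspace has dimension 3 - 1 = 2, so there are 2 Jordan blocks; the rank sequence gives block sizes [2, 1].

Assembling the blocks gives the Jordan form J above.

J = [[2, 1, 0], [0, 2, 0], [0, 0, 2]]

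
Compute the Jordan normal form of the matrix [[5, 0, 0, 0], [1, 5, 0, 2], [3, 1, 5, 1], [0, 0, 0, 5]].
J = [[5, 1, 0, 0], [0, 5, 1, 0], [0, 0, 5, 0], [0, 0, 0, 5]]

The characteristic polynomial is det(xI - A) = (x - 5)^4, so the eigenvalues are 5 (algebraic multiplicity 4).

For λ = 5: rank(A - 5I) = 2, rank((A - 5I)^2) = 1, rank((A - 5I)^3) = 0. The eigenspace has dimension 4 - 2 = 2, so there are 2 Jordan blocks; the rank sequence gives block sizes [3, 1].

Assembling the blocks gives the Jordan form J above.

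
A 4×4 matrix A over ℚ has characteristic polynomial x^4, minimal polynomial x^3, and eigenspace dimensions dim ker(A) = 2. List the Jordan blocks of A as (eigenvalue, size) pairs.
Jordan blocks: (0, 3), (0, 1)

λ = 0: algebraic multiplicity 4 (exponent in χ_A), largest block size 3 (exponent in m_A), 2 blocks (geometric multiplicity). These force block sizes [3, 1].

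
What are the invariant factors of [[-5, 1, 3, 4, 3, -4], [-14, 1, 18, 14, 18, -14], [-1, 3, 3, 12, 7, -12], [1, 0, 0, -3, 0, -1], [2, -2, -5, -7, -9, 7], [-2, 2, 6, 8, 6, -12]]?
x + 4, x + 4, (x + 4)^3(x + 5)

The Jordan structure of A has elementary divisors (x + 5), (x + 4)^3, (x + 4), (x + 4). Arranging the block sizes at each eigenvalue in decreasing order and taking row products gives the invariant factors.

Invariant factors (smallest first, each dividing the next): x + 4, x + 4, (x + 4)^3(x + 5).

Check: the last factor (x + 4)^3(x + 5) is the minimal polynomial, and the product (x + 4)^5(x + 5) is the characteristic polynomial.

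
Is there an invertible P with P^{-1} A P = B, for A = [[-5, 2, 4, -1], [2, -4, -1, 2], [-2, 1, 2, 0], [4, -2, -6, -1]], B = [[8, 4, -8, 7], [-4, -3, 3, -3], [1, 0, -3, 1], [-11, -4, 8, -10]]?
Two matrices over a field are similar if and only if they have the same invariant factors.

Both A and B have characteristic polynomial (x + 1)^2(x + 3)^2 and minimal polynomial (x + 1)^2(x + 3)^2. Computing further, both have invariant factors (x + 1)^2(x + 3)^2. Hence A and B are similar.

Yes.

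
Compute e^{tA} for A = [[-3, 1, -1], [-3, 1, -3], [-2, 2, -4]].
A has Jordan form J = [[-2, 1, 0], [0, -2, 0], [0, 0, -2]] with A = PJP^{-1}, so e^{tA} = P e^{tJ} P^{-1}.

For a Jordan block J_k(λ), e^{tJ_k(λ)} = e^{λt} · (I + tN + t^2 N^2/2! + ... + t^{k-1} N^{k-1}/(k-1)!) where N is the nilpotent superdiagonal part.

Assembling the blocks and conjugating back gives the entries of e^{tA} as shown above.

e^{tA} = [[(1 - t)*e^{-2*t}, t*e^{-2*t}, -t*e^{-2*t}], [-3*t*e^{-2*t}, (3*t + 1)*e^{-2*t}, -3*t*e^{-2*t}], [-2*t*e^{-2*t}, 2*t*e^{-2*t}, (1 - 2*t)*e^{-2*t}]]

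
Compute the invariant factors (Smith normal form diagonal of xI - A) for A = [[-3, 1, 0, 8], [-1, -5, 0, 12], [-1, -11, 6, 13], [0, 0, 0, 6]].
The Jordan structure of A has elementary divisors (x + 4)^2, (x - 6)^2. Arranging the block sizes at each eigenvalue in decreasing order and taking row products gives the invariant factors.

Invariant factors (smallest first, each dividing the next): (x - 6)^2(x + 4)^2.

Check: the last factor (x - 6)^2(x + 4)^2 is the minimal polynomial, and the product (x - 6)^2(x + 4)^2 is the characteristic polynomial.

(x - 6)^2(x + 4)^2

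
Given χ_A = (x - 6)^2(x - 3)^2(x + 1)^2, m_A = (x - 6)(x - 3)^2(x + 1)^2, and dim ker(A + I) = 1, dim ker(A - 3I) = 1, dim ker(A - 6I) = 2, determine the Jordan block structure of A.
λ = -1: algebraic multiplicity 2 (exponent in χ_A), largest block size 2 (exponent in m_A), 1 block (geometric multiplicity). This forces block sizes [2].
λ = 3: algebraic multiplicity 2 (exponent in χ_A), largest block size 2 (exponent in m_A), 1 block (geometric multiplicity). This forces block sizes [2].
λ = 6: algebraic multiplicity 2 (exponent in χ_A), largest block size 1 (exponent in m_A), 2 blocks (geometric multiplicity). These force block sizes [1, 1].

Jordan blocks: (-1, 2), (3, 2), (6, 1), (6, 1)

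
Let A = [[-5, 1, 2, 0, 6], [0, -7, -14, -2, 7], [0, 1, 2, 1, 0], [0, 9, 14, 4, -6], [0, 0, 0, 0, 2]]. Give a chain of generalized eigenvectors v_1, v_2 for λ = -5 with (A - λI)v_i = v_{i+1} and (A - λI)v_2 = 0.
v_1 = [[0, 1, 0, -1, 0]]^T, v_2 = [[1, 0, 0, 0, 0]]^T

We seek v_1 ∈ ker((A + 5I)^2) \ ker(A + 5I), then set v_{i+1} = (A + 5I) v_i.

One such chain is v_1 = [[0, 1, 0, -1, 0]]^T, v_2 = [[1, 0, 0, 0, 0]]^T. Check: (A + 5I) v_2 = [[0, 0, 0, 0, 0]]^T = 0.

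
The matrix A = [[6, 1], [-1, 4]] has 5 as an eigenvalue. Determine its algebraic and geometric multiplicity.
The characteristic polynomial is (x - 5)^2, so the factor x - 5 appears with exponent 2: the algebraic multiplicity is 2.

rank(A - 5I) = 1, so the eigenspace has dimension 2 - 1 = 1: the geometric multiplicity is 1.

Since 1 < 2, A is not diagonalizable.

algebraic multiplicity 2, geometric multiplicity 1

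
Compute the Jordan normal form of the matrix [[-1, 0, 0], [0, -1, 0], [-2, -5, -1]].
J = [[-1, 1, 0], [0, -1, 0], [0, 0, -1]]

The characteristic polynomial is det(xI - A) = (x + 1)^3, so the eigenvalues are -1 (algebraic multiplicity 3).

For λ = -1: rank(A + I) = 1, rank((A + I)^2) = 0. The eigenspace has dimension 3 - 1 = 2, so there are 2 Jordan blocks; the rank sequence gives block sizes [2, 1].

Assembling the blocks gives the Jordan form J above.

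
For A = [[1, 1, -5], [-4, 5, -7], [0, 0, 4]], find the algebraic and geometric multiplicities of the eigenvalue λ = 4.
algebraic multiplicity 1, geometric multiplicity 1

The characteristic polynomial is (x - 4)(x - 3)^2, so the factor x - 4 appears with exponent 1: the algebraic multiplicity is 1.

rank(A - 4I) = 2, so the eigenspace has dimension 3 - 2 = 1: the geometric multiplicity is 1.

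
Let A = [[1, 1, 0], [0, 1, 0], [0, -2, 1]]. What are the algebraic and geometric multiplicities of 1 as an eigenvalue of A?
algebraic multiplicity 3, geometric multiplicity 2

The characteristic polynomial is (x - 1)^3, so the factor x - 1 appears with exponent 3: the algebraic multiplicity is 3.

rank(A - I) = 1, so the eigenspace has dimension 3 - 1 = 2: the geometric multiplicity is 2.

Since 2 < 3, A is not diagonalizable.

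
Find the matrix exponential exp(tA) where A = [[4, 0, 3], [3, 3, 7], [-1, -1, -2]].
e^{tA} = [[(3*t*e^{t} + 1)*e^{t}, 3*(-t*e^{t} + e^{t} - 1)*e^{t}, 3*(-t*e^{t} + 2*e^{t} - 2)*e^{t}], [(5*t*e^{t} - 2*e^{t} + 2)*e^{t}, (-5*t*e^{t} + 7*e^{t} - 6)*e^{t}, (-5*t*e^{t} + 12*e^{t} - 12)*e^{t}], [(-2*t*e^{t} + e^{t} - 1)*e^{t}, (2*t*e^{t} - 3*e^{t} + 3)*e^{t}, (2*t*e^{t} - 5*e^{t} + 6)*e^{t}]]

A has Jordan form J = [[1, 0, 0], [0, 2, 1], [0, 0, 2]] with A = PJP^{-1}, so e^{tA} = P e^{tJ} P^{-1}.

For a Jordan block J_k(λ), e^{tJ_k(λ)} = e^{λt} · (I + tN + t^2 N^2/2! + ... + t^{k-1} N^{k-1}/(k-1)!) where N is the nilpotent superdiagonal part.

Assembling the blocks and conjugating back gives the entries of e^{tA} as shown above.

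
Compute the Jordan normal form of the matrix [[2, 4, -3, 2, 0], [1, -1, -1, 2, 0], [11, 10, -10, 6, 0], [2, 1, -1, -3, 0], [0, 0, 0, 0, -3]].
The characteristic polynomial is det(xI - A) = (x + 3)^5, so the eigenvalues are -3 (algebraic multiplicity 5).

For λ = -3: rank(A + 3I) = 2, rank((A + 3I)^2) = 0. The eigenspace has dimension 5 - 2 = 3, so there are 3 Jordan blocks; the rank sequence gives block sizes [2, 2, 1].

Assembling the blocks gives the Jordan form J above.

J = [[-3, 1, 0, 0, 0], [0, -3, 0, 0, 0], [0, 0, -3, 1, 0], [0, 0, 0, -3, 0], [0, 0, 0, 0, -3]]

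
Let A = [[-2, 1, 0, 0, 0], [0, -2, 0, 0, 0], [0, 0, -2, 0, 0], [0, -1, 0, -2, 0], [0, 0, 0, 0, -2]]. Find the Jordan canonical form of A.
The characteristic polynomial is det(xI - A) = (x + 2)^5, so the eigenvalues are -2 (algebraic multiplicity 5).

For λ = -2: rank(A + 2I) = 1, rank((A + 2I)^2) = 0. The eigenspace has dimension 5 - 1 = 4, so there are 4 Jordan blocks; the rank sequence gives block sizes [2, 1, 1, 1].

Assembling the blocks gives the Jordan form J above.

J = [[-2, 1, 0, 0, 0], [0, -2, 0, 0, 0], [0, 0, -2, 0, 0], [0, 0, 0, -2, 0], [0, 0, 0, 0, -2]]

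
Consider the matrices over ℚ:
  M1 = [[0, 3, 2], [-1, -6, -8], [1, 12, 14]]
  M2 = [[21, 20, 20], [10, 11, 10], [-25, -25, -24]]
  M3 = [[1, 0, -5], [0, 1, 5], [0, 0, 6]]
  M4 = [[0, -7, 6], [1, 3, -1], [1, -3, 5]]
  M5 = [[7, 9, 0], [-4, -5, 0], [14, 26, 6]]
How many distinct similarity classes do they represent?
Characteristic polynomials: χ_{M1} = (x - 6)(x - 1)^2, χ_{M2} = (x - 6)(x - 1)^2, χ_{M3} = (x - 6)(x - 1)^2, χ_{M4} = (x - 6)(x - 1)^2, χ_{M5} = (x - 6)(x - 1)^2.

{M1, M4, M5}: invariant factors (x - 6)(x - 1)^2.

{M2, M3}: invariant factors x - 1, (x - 6)(x - 1).

Matrices are similar if and only if their invariant-factor lists agree; the partition into similarity classes is {M1, M4, M5}, {M2, M3}.

2 classes: {M1, M4, M5}, {M2, M3}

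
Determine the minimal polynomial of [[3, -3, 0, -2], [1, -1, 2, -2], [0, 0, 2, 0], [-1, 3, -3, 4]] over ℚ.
The characteristic polynomial factors as (x - 2)^4. The minimal polynomial is ∏(x - λ)^{k_λ} where k_λ is the size of the largest Jordan block at λ.

For λ = 2: rank(A - 2I) = 2, and the largest Jordan block has size 2 (the smallest k with rank((A - 2I)^k) = rank((A - 2I)^(k+1))).

So m_A(x) = (x - 2)^2.

m_A(x) = (x - 2)^2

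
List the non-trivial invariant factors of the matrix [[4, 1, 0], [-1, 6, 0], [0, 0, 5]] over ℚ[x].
x - 5, (x - 5)^2

The Jordan structure of A has elementary divisors (x - 5)^2, (x - 5). Arranging the block sizes at each eigenvalue in decreasing order and taking row products gives the invariant factors.

Invariant factors (smallest first, each dividing the next): x - 5, (x - 5)^2.

Check: the last factor (x - 5)^2 is the minimal polynomial, and the product (x - 5)^3 is the characteristic polynomial.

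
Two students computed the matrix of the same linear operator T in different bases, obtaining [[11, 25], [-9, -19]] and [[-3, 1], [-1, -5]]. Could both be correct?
Two matrices over a field are similar if and only if they have the same invariant factors.

Both A and B have characteristic polynomial (x + 4)^2 and minimal polynomial (x + 4)^2. Computing further, both have invariant factors (x + 4)^2. Hence A and B are similar.

Yes.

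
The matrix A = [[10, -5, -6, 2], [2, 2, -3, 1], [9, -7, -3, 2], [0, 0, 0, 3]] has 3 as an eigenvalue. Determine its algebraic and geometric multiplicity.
algebraic multiplicity 4, geometric multiplicity 2

The characteristic polynomial is (x - 3)^4, so the factor x - 3 appears with exponent 4: the algebraic multiplicity is 4.

rank(A - 3I) = 2, so the eigenspace has dimension 4 - 2 = 2: the geometric multiplicity is 2.

Since 2 < 4, A is not diagonalizable.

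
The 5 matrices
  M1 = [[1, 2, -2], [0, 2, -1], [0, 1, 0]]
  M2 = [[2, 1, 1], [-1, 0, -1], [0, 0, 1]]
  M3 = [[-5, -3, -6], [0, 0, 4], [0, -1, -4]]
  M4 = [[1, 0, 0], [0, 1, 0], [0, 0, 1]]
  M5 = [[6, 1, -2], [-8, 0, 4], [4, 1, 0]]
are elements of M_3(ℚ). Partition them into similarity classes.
Characteristic polynomials: χ_{M1} = (x - 1)^3, χ_{M2} = (x - 1)^3, χ_{M3} = (x + 2)^2(x + 5), χ_{M4} = (x - 1)^3, χ_{M5} = (x - 2)^3.

{M1, M2}: invariant factors x - 1, (x - 1)^2.

{M3}: invariant factors (x + 2)^2(x + 5).

{M4}: invariant factors x - 1, x - 1, x - 1.

{M5}: invariant factors x - 2, (x - 2)^2.

Matrices are similar if and only if their invariant-factor lists agree; the partition into similarity classes is {M1, M2}, {M3}, {M4}, {M5}.

4 classes: {M1, M2}, {M3}, {M4}, {M5}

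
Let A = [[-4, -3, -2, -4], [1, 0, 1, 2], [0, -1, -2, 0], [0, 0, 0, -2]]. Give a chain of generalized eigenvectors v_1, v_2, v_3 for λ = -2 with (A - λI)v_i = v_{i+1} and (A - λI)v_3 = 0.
v_1 = [[1, 0, 0, 0]]^T, v_2 = [[-2, 1, 0, 0]]^T, v_3 = [[1, 0, -1, 0]]^T

We seek v_1 ∈ ker((A + 2I)^3) \ ker((A + 2I)^2), then set v_{i+1} = (A + 2I) v_i.

One such chain is v_1 = [[1, 0, 0, 0]]^T, v_2 = [[-2, 1, 0, 0]]^T, v_3 = [[1, 0, -1, 0]]^T. Check: (A + 2I) v_3 = [[0, 0, 0, 0]]^T = 0.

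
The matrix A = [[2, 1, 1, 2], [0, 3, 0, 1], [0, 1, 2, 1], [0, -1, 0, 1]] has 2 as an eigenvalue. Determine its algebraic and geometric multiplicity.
algebraic multiplicity 4, geometric multiplicity 2

The characteristic polynomial is (x - 2)^4, so the factor x - 2 appears with exponent 4: the algebraic multiplicity is 4.

rank(A - 2I) = 2, so the eigenspace has dimension 4 - 2 = 2: the geometric multiplicity is 2.

Since 2 < 4, A is not diagonalizable.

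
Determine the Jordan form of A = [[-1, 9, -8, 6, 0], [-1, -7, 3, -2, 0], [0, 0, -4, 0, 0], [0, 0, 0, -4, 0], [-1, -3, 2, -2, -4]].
The characteristic polynomial is det(xI - A) = (x + 4)^5, so the eigenvalues are -4 (algebraic multiplicity 5).

For λ = -4: rank(A + 4I) = 2, rank((A + 4I)^2) = 1, rank((A + 4I)^3) = 0. The eigenspace has dimension 5 - 2 = 3, so there are 3 Jordan blocks; the rank sequence gives block sizes [3, 1, 1].

Assembling the blocks gives the Jordan form J above.

J = [[-4, 1, 0, 0, 0], [0, -4, 1, 0, 0], [0, 0, -4, 0, 0], [0, 0, 0, -4, 0], [0, 0, 0, 0, -4]]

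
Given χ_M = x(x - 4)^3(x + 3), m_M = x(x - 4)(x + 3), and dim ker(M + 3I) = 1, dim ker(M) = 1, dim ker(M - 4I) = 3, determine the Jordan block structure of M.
λ = -3: algebraic multiplicity 1 (exponent in χ_M), largest block size 1 (exponent in m_M), 1 block (geometric multiplicity). This forces block sizes [1].
λ = 0: algebraic multiplicity 1 (exponent in χ_M), largest block size 1 (exponent in m_M), 1 block (geometric multiplicity). This forces block sizes [1].
λ = 4: algebraic multiplicity 3 (exponent in χ_M), largest block size 1 (exponent in m_M), 3 blocks (geometric multiplicity). These force block sizes [1, 1, 1].

Jordan blocks: (-3, 1), (0, 1), (4, 1), (4, 1), (4, 1)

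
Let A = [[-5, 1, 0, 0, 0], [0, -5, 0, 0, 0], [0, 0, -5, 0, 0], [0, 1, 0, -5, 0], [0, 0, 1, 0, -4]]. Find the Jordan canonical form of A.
J = [[-5, 1, 0, 0, 0], [0, -5, 0, 0, 0], [0, 0, -5, 0, 0], [0, 0, 0, -5, 0], [0, 0, 0, 0, -4]]

The characteristic polynomial is det(xI - A) = (x + 4)(x + 5)^4, so the eigenvalues are -5 (algebraic multiplicity 4), -4 (algebraic multiplicity 1).

For λ = -5: rank(A + 5I) = 2, rank((A + 5I)^2) = 1. The eigenspace has dimension 5 - 2 = 3, so there are 3 Jordan blocks; the rank sequence gives block sizes [2, 1, 1].

For λ = -4: algebraic multiplicity 1 gives one 1×1 block.

Assembling the blocks gives the Jordan form J above.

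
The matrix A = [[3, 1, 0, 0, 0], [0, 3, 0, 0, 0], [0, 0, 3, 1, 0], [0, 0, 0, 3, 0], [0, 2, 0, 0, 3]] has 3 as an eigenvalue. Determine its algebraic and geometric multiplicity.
The characteristic polynomial is (x - 3)^5, so the factor x - 3 appears with exponent 5: the algebraic multiplicity is 5.

rank(A - 3I) = 2, so the eigenspace has dimension 5 - 2 = 3: the geometric multiplicity is 3.

Since 3 < 5, A is not diagonalizable.

algebraic multiplicity 5, geometric multiplicity 3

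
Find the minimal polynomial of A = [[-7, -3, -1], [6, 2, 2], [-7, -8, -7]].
m_A(x) = (x + 4)^3

The characteristic polynomial factors as (x + 4)^3. The minimal polynomial is ∏(x - λ)^{k_λ} where k_λ is the size of the largest Jordan block at λ.

For λ = -4: rank(A + 4I) = 2, and the largest Jordan block has size 3 (the smallest k with rank((A + 4I)^k) = rank((A + 4I)^(k+1))).

So m_A(x) = (x + 4)^3.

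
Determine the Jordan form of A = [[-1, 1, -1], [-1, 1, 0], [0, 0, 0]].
The characteristic polynomial is det(xI - A) = x^3, so the eigenvalues are 0 (algebraic multiplicity 3).

For λ = 0: rank(A) = 2, rank(A^2) = 1, rank(A^3) = 0. The eigenspace has dimension 3 - 2 = 1, so there is 1 Jordan block; the rank sequence gives block sizes [3].

Assembling the blocks gives the Jordan form J above.

J = [[0, 1, 0], [0, 0, 1], [0, 0, 0]]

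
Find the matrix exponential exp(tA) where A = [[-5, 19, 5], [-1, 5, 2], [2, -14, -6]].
e^{tA} = [[(1 - 3*t)*e^{-2*t}, t*(3*t + 19)*e^{-2*t}, t*(3*t + 10)*e^{-2*t}/2], [-t*e^{-2*t}, (t^2 + 7*t + 1)*e^{-2*t}, t*(t + 4)*e^{-2*t}/2], [2*t*e^{-2*t}, 2*t*(-t - 7)*e^{-2*t}, (-t^2 - 4*t + 1)*e^{-2*t}]]

A has Jordan form J = [[-2, 1, 0], [0, -2, 1], [0, 0, -2]] with A = PJP^{-1}, so e^{tA} = P e^{tJ} P^{-1}.

For a Jordan block J_k(λ), e^{tJ_k(λ)} = e^{λt} · (I + tN + t^2 N^2/2! + ... + t^{k-1} N^{k-1}/(k-1)!) where N is the nilpotent superdiagonal part.

Assembling the blocks and conjugating back gives the entries of e^{tA} as shown above.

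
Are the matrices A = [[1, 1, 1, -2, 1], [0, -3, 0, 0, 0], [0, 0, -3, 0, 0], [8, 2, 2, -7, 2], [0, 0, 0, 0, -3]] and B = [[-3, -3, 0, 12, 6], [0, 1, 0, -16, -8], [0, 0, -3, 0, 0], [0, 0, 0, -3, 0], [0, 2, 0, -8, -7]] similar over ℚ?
Two matrices over a field are similar if and only if they have the same invariant factors.

Both A and B have characteristic polynomial (x + 3)^5 and minimal polynomial (x + 3)^2. Computing further, both have invariant factors x + 3, x + 3, x + 3, (x + 3)^2. Hence A and B are similar.

Yes.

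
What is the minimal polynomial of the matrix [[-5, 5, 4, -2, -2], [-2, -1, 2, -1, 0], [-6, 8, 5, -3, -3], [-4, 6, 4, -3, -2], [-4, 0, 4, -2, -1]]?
The characteristic polynomial factors as (x + 1)^5. The minimal polynomial is ∏(x - λ)^{k_λ} where k_λ is the size of the largest Jordan block at λ.

For λ = -1: rank(A + I) = 3, and the largest Jordan block has size 3 (the smallest k with rank((A + I)^k) = rank((A + I)^(k+1))).

So m_A(x) = (x + 1)^3.

m_A(x) = (x + 1)^3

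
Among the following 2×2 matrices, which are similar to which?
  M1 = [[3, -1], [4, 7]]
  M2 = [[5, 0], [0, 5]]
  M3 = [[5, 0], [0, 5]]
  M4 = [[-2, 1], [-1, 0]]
3 classes: {M1}, {M2, M3}, {M4}

Characteristic polynomials: χ_{M1} = (x - 5)^2, χ_{M2} = (x - 5)^2, χ_{M3} = (x - 5)^2, χ_{M4} = (x + 1)^2.

{M1}: invariant factors (x - 5)^2.

{M2, M3}: invariant factors x - 5, x - 5.

{M4}: invariant factors (x + 1)^2.

Matrices are similar if and only if their invariant-factor lists agree; the partition into similarity classes is {M1}, {M2, M3}, {M4}.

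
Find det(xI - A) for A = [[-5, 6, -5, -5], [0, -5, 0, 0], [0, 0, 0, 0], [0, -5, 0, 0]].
xI - A = [[x + 5, -6, 5, 5], [0, x + 5, 0, 0], [0, 0, x, 0], [0, 5, 0, x]].

Expanding det(xI - A) along the first row:
det(xI - A) = + (x + 5)·det([[x + 5, 0, 0], [0, x, 0], [5, 0, x]]) - (-6)·det([[0, 0, 0], [0, x, 0], [0, 0, x]]) + (5)·det([[0, x + 5, 0], [0, 0, 0], [0, 5, x]]) - (5)·det([[0, x + 5, 0], [0, 0, x], [0, 5, 0]]).

Evaluating gives χ_A(x) = x^4 + 10x^3 + 25x^2 = x^2(x + 5)^2.

χ_A(x) = x^2(x + 5)^2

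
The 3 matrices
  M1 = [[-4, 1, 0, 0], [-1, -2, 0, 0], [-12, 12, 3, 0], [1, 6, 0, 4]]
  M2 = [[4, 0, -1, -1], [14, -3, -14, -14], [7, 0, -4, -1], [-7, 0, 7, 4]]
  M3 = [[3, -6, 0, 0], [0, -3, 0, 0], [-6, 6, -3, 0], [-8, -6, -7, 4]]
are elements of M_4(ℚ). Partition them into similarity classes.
Characteristic polynomials: χ_{M1} = (x - 4)(x - 3)(x + 3)^2, χ_{M2} = (x - 4)(x - 3)(x + 3)^2, χ_{M3} = (x - 4)(x - 3)(x + 3)^2.

{M1}: invariant factors (x - 4)(x - 3)(x + 3)^2.

{M2, M3}: invariant factors x + 3, (x - 4)(x - 3)(x + 3).

Matrices are similar if and only if their invariant-factor lists agree; the partition into similarity classes is {M1}, {M2, M3}.

2 classes: {M1}, {M2, M3}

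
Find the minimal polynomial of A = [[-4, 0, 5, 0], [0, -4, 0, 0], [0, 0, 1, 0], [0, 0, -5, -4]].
m_A(x) = (x - 1)(x + 4)

The characteristic polynomial factors as (x - 1)(x + 4)^3. The minimal polynomial is ∏(x - λ)^{k_λ} where k_λ is the size of the largest Jordan block at λ.

For λ = -4: rank(A + 4I) = 1, and the largest Jordan block has size 1 (the smallest k with rank((A + 4I)^k) = rank((A + 4I)^(k+1))).
For λ = 1: rank(A - I) = 3, and the largest Jordan block has size 1 (the smallest k with rank((A - I)^k) = rank((A - I)^(k+1))).

So m_A(x) = (x - 1)(x + 4).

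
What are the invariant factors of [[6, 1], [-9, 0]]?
(x - 3)^2

The Jordan structure of A has elementary divisors (x - 3)^2. Arranging the block sizes at each eigenvalue in decreasing order and taking row products gives the invariant factors.

Invariant factors (smallest first, each dividing the next): (x - 3)^2.

Check: the last factor (x - 3)^2 is the minimal polynomial, and the product (x - 3)^2 is the characteristic polynomial.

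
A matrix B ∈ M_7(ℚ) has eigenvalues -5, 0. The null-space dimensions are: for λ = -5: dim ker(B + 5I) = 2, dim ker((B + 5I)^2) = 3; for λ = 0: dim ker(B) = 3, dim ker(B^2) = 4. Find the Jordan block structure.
λ = -5: successive nullity increments [2, 1] count blocks of size ≥ k; block sizes are [2, 1].
λ = 0: successive nullity increments [3, 1] count blocks of size ≥ k; block sizes are [2, 1, 1].

Jordan blocks: (-5, 2), (-5, 1), (0, 2), (0, 1), (0, 1)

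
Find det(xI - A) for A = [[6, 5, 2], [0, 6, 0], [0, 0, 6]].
xI - A = [[x - 6, -5, -2], [0, x - 6, 0], [0, 0, x - 6]].

Expanding det(xI - A) along the first row:
det(xI - A) = + (x - 6)·det([[x - 6, 0], [0, x - 6]]) - (-5)·det([[0, 0], [0, x - 6]]) + (-2)·det([[0, x - 6], [0, 0]]).

Evaluating gives χ_A(x) = x^3 - 18x^2 + 108x - 216 = (x - 6)^3.

χ_A(x) = (x - 6)^3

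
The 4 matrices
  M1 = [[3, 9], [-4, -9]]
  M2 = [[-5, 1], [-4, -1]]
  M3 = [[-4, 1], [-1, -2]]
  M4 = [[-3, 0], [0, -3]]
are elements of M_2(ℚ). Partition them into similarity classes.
Characteristic polynomials: χ_{M1} = (x + 3)^2, χ_{M2} = (x + 3)^2, χ_{M3} = (x + 3)^2, χ_{M4} = (x + 3)^2.

{M1, M2, M3}: invariant factors (x + 3)^2.

{M4}: invariant factors x + 3, x + 3.

Matrices are similar if and only if their invariant-factor lists agree; the partition into similarity classes is {M1, M2, M3}, {M4}.

2 classes: {M1, M2, M3}, {M4}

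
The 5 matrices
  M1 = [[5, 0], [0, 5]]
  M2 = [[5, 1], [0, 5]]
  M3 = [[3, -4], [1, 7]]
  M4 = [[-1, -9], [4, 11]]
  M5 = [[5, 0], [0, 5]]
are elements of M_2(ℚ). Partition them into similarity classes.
2 classes: {M1, M5}, {M2, M3, M4}

Characteristic polynomials: χ_{M1} = (x - 5)^2, χ_{M2} = (x - 5)^2, χ_{M3} = (x - 5)^2, χ_{M4} = (x - 5)^2, χ_{M5} = (x - 5)^2.

{M1, M5}: invariant factors x - 5, x - 5.

{M2, M3, M4}: invariant factors (x - 5)^2.

Matrices are similar if and only if their invariant-factor lists agree; the partition into similarity classes is {M1, M5}, {M2, M3, M4}.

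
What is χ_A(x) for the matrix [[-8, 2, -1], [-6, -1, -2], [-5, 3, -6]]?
χ_A(x) = (x + 5)^3

xI - A = [[x + 8, -2, 1], [6, x + 1, 2], [5, -3, x + 6]].

Expanding det(xI - A) along the first row:
det(xI - A) = + (x + 8)·det([[x + 1, 2], [-3, x + 6]]) - (-2)·det([[6, 2], [5, x + 6]]) + (1)·det([[6, x + 1], [5, -3]]).

Evaluating gives χ_A(x) = x^3 + 15x^2 + 75x + 125 = (x + 5)^3.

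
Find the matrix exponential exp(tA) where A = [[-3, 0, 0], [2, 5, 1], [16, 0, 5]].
A has Jordan form J = [[-3, 0, 0], [0, 5, 1], [0, 0, 5]] with A = PJP^{-1}, so e^{tA} = P e^{tJ} P^{-1}.

For a Jordan block J_k(λ), e^{tJ_k(λ)} = e^{λt} · (I + tN + t^2 N^2/2! + ... + t^{k-1} N^{k-1}/(k-1)!) where N is the nilpotent superdiagonal part.

Assembling the blocks and conjugating back gives the entries of e^{tA} as shown above.

e^{tA} = [[e^{-3*t}, 0, 0], [2*t*e^{5*t}, e^{5*t}, t*e^{5*t}], [(2*e^{8*t} - 2)*e^{-3*t}, 0, e^{5*t}]]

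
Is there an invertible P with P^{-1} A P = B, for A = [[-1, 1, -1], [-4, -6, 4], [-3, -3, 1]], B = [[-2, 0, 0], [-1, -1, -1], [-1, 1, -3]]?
Yes.

Two matrices over a field are similar if and only if they have the same invariant factors.

Both A and B have characteristic polynomial (x + 2)^3 and minimal polynomial (x + 2)^2. Computing further, both have invariant factors x + 2, (x + 2)^2. Hence A and B are similar.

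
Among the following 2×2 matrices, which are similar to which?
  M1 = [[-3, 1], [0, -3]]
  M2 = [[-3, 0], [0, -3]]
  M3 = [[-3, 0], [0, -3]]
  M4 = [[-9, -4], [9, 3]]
2 classes: {M1, M4}, {M2, M3}

Characteristic polynomials: χ_{M1} = (x + 3)^2, χ_{M2} = (x + 3)^2, χ_{M3} = (x + 3)^2, χ_{M4} = (x + 3)^2.

{M1, M4}: invariant factors (x + 3)^2.

{M2, M3}: invariant factors x + 3, x + 3.

Matrices are similar if and only if their invariant-factor lists agree; the partition into similarity classes is {M1, M4}, {M2, M3}.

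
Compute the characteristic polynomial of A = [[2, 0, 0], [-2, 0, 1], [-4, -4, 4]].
χ_A(x) = (x - 2)^3

xI - A = [[x - 2, 0, 0], [2, x, -1], [4, 4, x - 4]].

Expanding det(xI - A) along the first row:
det(xI - A) = + (x - 2)·det([[x, -1], [4, x - 4]]) - (0)·det([[2, -1], [4, x - 4]]) + (0)·det([[2, x], [4, 4]]).

Evaluating gives χ_A(x) = x^3 - 6x^2 + 12x - 8 = (x - 2)^3.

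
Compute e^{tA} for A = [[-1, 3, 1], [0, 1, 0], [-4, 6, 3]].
A has Jordan form J = [[1, 1, 0], [0, 1, 0], [0, 0, 1]] with A = PJP^{-1}, so e^{tA} = P e^{tJ} P^{-1}.

For a Jordan block J_k(λ), e^{tJ_k(λ)} = e^{λt} · (I + tN + t^2 N^2/2! + ... + t^{k-1} N^{k-1}/(k-1)!) where N is the nilpotent superdiagonal part.

Assembling the blocks and conjugating back gives the entries of e^{tA} as shown above.

e^{tA} = [[(1 - 2*t)*e^{t}, 3*t*e^{t}, t*e^{t}], [0, e^{t}, 0], [-4*t*e^{t}, 6*t*e^{t}, (2*t + 1)*e^{t}]]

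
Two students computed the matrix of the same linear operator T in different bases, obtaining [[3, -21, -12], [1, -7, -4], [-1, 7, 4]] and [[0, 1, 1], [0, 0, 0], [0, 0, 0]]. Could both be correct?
Two matrices over a field are similar if and only if they have the same invariant factors.

Both A and B have characteristic polynomial x^3 and minimal polynomial x^2. Computing further, both have invariant factors x, x^2. Hence A and B are similar.

Yes.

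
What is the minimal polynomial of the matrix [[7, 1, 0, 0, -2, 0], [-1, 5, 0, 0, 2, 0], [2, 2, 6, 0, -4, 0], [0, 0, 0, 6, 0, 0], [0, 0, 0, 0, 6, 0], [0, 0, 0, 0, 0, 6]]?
The characteristic polynomial factors as (x - 6)^6. The minimal polynomial is ∏(x - λ)^{k_λ} where k_λ is the size of the largest Jordan block at λ.

For λ = 6: rank(A - 6I) = 1, and the largest Jordan block has size 2 (the smallest k with rank((A - 6I)^k) = rank((A - 6I)^(k+1))).

So m_A(x) = (x - 6)^2.

m_A(x) = (x - 6)^2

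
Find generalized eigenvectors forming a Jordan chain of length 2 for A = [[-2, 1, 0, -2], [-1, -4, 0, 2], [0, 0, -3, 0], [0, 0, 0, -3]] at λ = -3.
v_1 = [[0, 1, 0, 0]]^T, v_2 = [[1, -1, 0, 0]]^T

We seek v_1 ∈ ker((A + 3I)^2) \ ker(A + 3I), then set v_{i+1} = (A + 3I) v_i.

One such chain is v_1 = [[0, 1, 0, 0]]^T, v_2 = [[1, -1, 0, 0]]^T. Check: (A + 3I) v_2 = [[0, 0, 0, 0]]^T = 0.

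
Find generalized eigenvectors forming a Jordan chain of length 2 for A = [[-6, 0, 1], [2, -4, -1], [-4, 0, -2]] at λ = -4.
We seek v_1 ∈ ker((A + 4I)^2) \ ker(A + 4I), then set v_{i+1} = (A + 4I) v_i.

One such chain is v_1 = [[1, 0, 1]]^T, v_2 = [[-1, 1, -2]]^T. Check: (A + 4I) v_2 = [[0, 0, 0]]^T = 0.

v_1 = [[1, 0, 1]]^T, v_2 = [[-1, 1, -2]]^T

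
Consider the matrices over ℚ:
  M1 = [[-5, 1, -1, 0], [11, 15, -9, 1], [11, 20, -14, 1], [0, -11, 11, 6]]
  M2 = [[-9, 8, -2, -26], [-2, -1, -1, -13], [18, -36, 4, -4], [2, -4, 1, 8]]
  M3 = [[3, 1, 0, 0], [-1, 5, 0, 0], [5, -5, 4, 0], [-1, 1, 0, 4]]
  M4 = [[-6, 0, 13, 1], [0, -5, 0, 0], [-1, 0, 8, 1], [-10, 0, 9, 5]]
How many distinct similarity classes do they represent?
Characteristic polynomials: χ_{M1} = (x - 6)^2(x + 5)^2, χ_{M2} = (x - 6)^2(x + 5)^2, χ_{M3} = (x - 4)^4, χ_{M4} = (x - 6)^2(x + 5)^2.

{M1}: invariant factors (x - 6)^2(x + 5)^2.

{M2, M4}: invariant factors x + 5, (x - 6)^2(x + 5).

{M3}: invariant factors x - 4, x - 4, (x - 4)^2.

Matrices are similar if and only if their invariant-factor lists agree; the partition into similarity classes is {M1}, {M2, M4}, {M3}.

3 classes: {M1}, {M2, M4}, {M3}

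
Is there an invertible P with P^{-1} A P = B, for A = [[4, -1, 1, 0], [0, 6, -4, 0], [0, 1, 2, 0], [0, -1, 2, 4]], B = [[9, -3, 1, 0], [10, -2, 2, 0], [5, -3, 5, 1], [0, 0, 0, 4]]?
Two matrices over a field are similar if and only if they have the same invariant factors.

Both A and B have characteristic polynomial (x - 4)^4 and minimal polynomial (x - 4)^3. Computing further, both have invariant factors x - 4, (x - 4)^3. Hence A and B are similar.

Yes.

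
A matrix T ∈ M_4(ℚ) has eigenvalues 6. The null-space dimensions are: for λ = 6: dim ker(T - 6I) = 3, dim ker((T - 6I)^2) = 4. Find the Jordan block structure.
λ = 6: successive nullity increments [3, 1] count blocks of size ≥ k; block sizes are [2, 1, 1].

Jordan blocks: (6, 2), (6, 1), (6, 1)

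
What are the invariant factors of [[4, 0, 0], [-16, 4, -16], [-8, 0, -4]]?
x - 4, (x - 4)(x + 4)

The Jordan structure of A has elementary divisors (x + 4), (x - 4), (x - 4). Arranging the block sizes at each eigenvalue in decreasing order and taking row products gives the invariant factors.

Invariant factors (smallest first, each dividing the next): x - 4, (x - 4)(x + 4).

Check: the last factor (x - 4)(x + 4) is the minimal polynomial, and the product (x - 4)^2(x + 4) is the characteristic polynomial.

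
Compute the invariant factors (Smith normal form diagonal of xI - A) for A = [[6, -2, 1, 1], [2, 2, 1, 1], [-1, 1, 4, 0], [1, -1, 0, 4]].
(x - 4)^2, (x - 4)^2

The Jordan structure of A has elementary divisors (x - 4)^2, (x - 4)^2. Arranging the block sizes at each eigenvalue in decreasing order and taking row products gives the invariant factors.

Invariant factors (smallest first, each dividing the next): (x - 4)^2, (x - 4)^2.

Check: the last factor (x - 4)^2 is the minimal polynomial, and the product (x - 4)^4 is the characteristic polynomial.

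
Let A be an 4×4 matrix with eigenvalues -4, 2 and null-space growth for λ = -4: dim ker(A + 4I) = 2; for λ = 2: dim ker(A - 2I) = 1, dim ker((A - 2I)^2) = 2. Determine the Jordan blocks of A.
Jordan blocks: (-4, 1), (-4, 1), (2, 2)

λ = -4: successive nullity increments [2] count blocks of size ≥ k; block sizes are [1, 1].
λ = 2: successive nullity increments [1, 1] count blocks of size ≥ k; block sizes are [2].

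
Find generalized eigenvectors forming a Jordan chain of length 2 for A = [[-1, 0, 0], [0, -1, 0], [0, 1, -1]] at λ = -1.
v_1 = [[0, 1, 2]]^T, v_2 = [[0, 0, 1]]^T

We seek v_1 ∈ ker((A + I)^2) \ ker(A + I), then set v_{i+1} = (A + I) v_i.

One such chain is v_1 = [[0, 1, 2]]^T, v_2 = [[0, 0, 1]]^T. Check: (A + I) v_2 = [[0, 0, 0]]^T = 0.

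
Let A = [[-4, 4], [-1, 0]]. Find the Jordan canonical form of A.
The characteristic polynomial is det(xI - A) = (x + 2)^2, so the eigenvalues are -2 (algebraic multiplicity 2).

For λ = -2: rank(A + 2I) = 1, rank((A + 2I)^2) = 0. The eigenspace has dimension 2 - 1 = 1, so there is 1 Jordan block; the rank sequence gives block sizes [2].

Assembling the blocks gives the Jordan form J above.

J = [[-2, 1], [0, -2]]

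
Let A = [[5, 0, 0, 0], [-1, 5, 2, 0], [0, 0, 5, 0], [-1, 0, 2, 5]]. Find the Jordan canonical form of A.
J = [[5, 1, 0, 0], [0, 5, 0, 0], [0, 0, 5, 0], [0, 0, 0, 5]]

The characteristic polynomial is det(xI - A) = (x - 5)^4, so the eigenvalues are 5 (algebraic multiplicity 4).

For λ = 5: rank(A - 5I) = 1, rank((A - 5I)^2) = 0. The eigenspace has dimension 4 - 1 = 3, so there are 3 Jordan blocks; the rank sequence gives block sizes [2, 1, 1].

Assembling the blocks gives the Jordan form J above.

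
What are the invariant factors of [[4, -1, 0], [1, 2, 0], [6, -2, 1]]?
(x - 3)^2(x - 1)

The Jordan structure of A has elementary divisors (x - 1), (x - 3)^2. Arranging the block sizes at each eigenvalue in decreasing order and taking row products gives the invariant factors.

Invariant factors (smallest first, each dividing the next): (x - 3)^2(x - 1).

Check: the last factor (x - 3)^2(x - 1) is the minimal polynomial, and the product (x - 3)^2(x - 1) is the characteristic polynomial.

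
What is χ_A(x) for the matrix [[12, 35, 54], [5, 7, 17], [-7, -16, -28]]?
xI - A = [[x - 12, -35, -54], [-5, x - 7, -17], [7, 16, x + 28]].

Expanding det(xI - A) along the first row:
det(xI - A) = + (x - 12)·det([[x - 7, -17], [16, x + 28]]) - (-35)·det([[-5, -17], [7, x + 28]]) + (-54)·det([[-5, x - 7], [7, 16]]).

Evaluating gives χ_A(x) = x^3 + 9x^2 + 27x + 27 = (x + 3)^3.

χ_A(x) = (x + 3)^3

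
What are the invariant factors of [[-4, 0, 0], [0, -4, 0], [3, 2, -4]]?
The Jordan structure of A has elementary divisors (x + 4)^2, (x + 4). Arranging the block sizes at each eigenvalue in decreasing order and taking row products gives the invariant factors.

Invariant factors (smallest first, each dividing the next): x + 4, (x + 4)^2.

Check: the last factor (x + 4)^2 is the minimal polynomial, and the product (x + 4)^3 is the characteristic polynomial.

x + 4, (x + 4)^2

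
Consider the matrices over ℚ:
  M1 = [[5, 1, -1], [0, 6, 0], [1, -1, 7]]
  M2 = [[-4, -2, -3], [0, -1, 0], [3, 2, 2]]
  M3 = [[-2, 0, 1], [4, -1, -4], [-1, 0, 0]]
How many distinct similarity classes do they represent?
Characteristic polynomials: χ_{M1} = (x - 6)^3, χ_{M2} = (x + 1)^3, χ_{M3} = (x + 1)^3.

{M1}: invariant factors x - 6, (x - 6)^2.

{M2, M3}: invariant factors x + 1, (x + 1)^2.

Matrices are similar if and only if their invariant-factor lists agree; the partition into similarity classes is {M1}, {M2, M3}.

2 classes: {M1}, {M2, M3}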